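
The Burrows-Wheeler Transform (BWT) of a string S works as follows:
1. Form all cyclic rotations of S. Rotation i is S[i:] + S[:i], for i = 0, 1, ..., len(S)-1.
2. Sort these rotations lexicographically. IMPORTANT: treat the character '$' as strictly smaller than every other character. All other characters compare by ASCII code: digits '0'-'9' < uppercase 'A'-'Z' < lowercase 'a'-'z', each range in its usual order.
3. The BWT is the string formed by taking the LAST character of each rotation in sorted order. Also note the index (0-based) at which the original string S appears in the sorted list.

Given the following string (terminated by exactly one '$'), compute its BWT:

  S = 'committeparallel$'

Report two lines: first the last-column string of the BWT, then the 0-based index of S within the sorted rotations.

All 17 rotations (rotation i = S[i:]+S[:i]):
  rot[0] = committeparallel$
  rot[1] = ommitteparallel$c
  rot[2] = mmitteparallel$co
  rot[3] = mitteparallel$com
  rot[4] = itteparallel$comm
  rot[5] = tteparallel$commi
  rot[6] = teparallel$commit
  rot[7] = eparallel$committ
  rot[8] = parallel$committe
  rot[9] = arallel$committep
  rot[10] = rallel$committepa
  rot[11] = allel$committepar
  rot[12] = llel$committepara
  rot[13] = lel$committeparal
  rot[14] = el$committeparall
  rot[15] = l$committeparalle
  rot[16] = $committeparallel
Sorted (with $ < everything):
  sorted[0] = $committeparallel  (last char: 'l')
  sorted[1] = allel$committepar  (last char: 'r')
  sorted[2] = arallel$committep  (last char: 'p')
  sorted[3] = committeparallel$  (last char: '$')
  sorted[4] = el$committeparall  (last char: 'l')
  sorted[5] = eparallel$committ  (last char: 't')
  sorted[6] = itteparallel$comm  (last char: 'm')
  sorted[7] = l$committeparalle  (last char: 'e')
  sorted[8] = lel$committeparal  (last char: 'l')
  sorted[9] = llel$committepara  (last char: 'a')
  sorted[10] = mitteparallel$com  (last char: 'm')
  sorted[11] = mmitteparallel$co  (last char: 'o')
  sorted[12] = ommitteparallel$c  (last char: 'c')
  sorted[13] = parallel$committe  (last char: 'e')
  sorted[14] = rallel$committepa  (last char: 'a')
  sorted[15] = teparallel$commit  (last char: 't')
  sorted[16] = tteparallel$commi  (last char: 'i')
Last column: lrp$ltmelamoceati
Original string S is at sorted index 3

Answer: lrp$ltmelamoceati
3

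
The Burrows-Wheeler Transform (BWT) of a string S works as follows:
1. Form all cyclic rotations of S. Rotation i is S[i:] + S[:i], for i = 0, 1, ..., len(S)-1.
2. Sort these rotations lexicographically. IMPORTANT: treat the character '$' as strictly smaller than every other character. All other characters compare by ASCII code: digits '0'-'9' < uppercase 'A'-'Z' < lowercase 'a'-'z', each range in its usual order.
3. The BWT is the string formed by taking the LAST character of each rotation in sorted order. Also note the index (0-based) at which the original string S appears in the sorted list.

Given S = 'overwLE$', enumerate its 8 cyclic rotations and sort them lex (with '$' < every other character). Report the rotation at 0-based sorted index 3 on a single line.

All 8 rotations (rotation i = S[i:]+S[:i]):
  rot[0] = overwLE$
  rot[1] = verwLE$o
  rot[2] = erwLE$ov
  rot[3] = rwLE$ove
  rot[4] = wLE$over
  rot[5] = LE$overw
  rot[6] = E$overwL
  rot[7] = $overwLE
Sorted (with $ < everything):
  sorted[0] = $overwLE
  sorted[1] = E$overwL
  sorted[2] = LE$overw
  sorted[3] = erwLE$ov
  sorted[4] = overwLE$
  sorted[5] = rwLE$ove
  sorted[6] = verwLE$o
  sorted[7] = wLE$over
sorted[3] = erwLE$ov

Answer: erwLE$ov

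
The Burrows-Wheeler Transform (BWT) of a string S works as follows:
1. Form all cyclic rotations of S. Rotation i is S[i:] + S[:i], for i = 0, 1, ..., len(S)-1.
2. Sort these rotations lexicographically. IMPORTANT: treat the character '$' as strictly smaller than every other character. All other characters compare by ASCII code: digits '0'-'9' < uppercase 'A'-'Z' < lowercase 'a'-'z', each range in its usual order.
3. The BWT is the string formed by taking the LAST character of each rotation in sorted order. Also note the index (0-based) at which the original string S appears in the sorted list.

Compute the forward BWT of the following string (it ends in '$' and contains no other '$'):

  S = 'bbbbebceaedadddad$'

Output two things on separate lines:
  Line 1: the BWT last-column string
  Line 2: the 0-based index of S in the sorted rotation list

All 18 rotations (rotation i = S[i:]+S[:i]):
  rot[0] = bbbbebceaedadddad$
  rot[1] = bbbebceaedadddad$b
  rot[2] = bbebceaedadddad$bb
  rot[3] = bebceaedadddad$bbb
  rot[4] = ebceaedadddad$bbbb
  rot[5] = bceaedadddad$bbbbe
  rot[6] = ceaedadddad$bbbbeb
  rot[7] = eaedadddad$bbbbebc
  rot[8] = aedadddad$bbbbebce
  rot[9] = edadddad$bbbbebcea
  rot[10] = dadddad$bbbbebceae
  rot[11] = adddad$bbbbebceaed
  rot[12] = dddad$bbbbebceaeda
  rot[13] = ddad$bbbbebceaedad
  rot[14] = dad$bbbbebceaedadd
  rot[15] = ad$bbbbebceaedaddd
  rot[16] = d$bbbbebceaedaddda
  rot[17] = $bbbbebceaedadddad
Sorted (with $ < everything):
  sorted[0] = $bbbbebceaedadddad  (last char: 'd')
  sorted[1] = ad$bbbbebceaedaddd  (last char: 'd')
  sorted[2] = adddad$bbbbebceaed  (last char: 'd')
  sorted[3] = aedadddad$bbbbebce  (last char: 'e')
  sorted[4] = bbbbebceaedadddad$  (last char: '$')
  sorted[5] = bbbebceaedadddad$b  (last char: 'b')
  sorted[6] = bbebceaedadddad$bb  (last char: 'b')
  sorted[7] = bceaedadddad$bbbbe  (last char: 'e')
  sorted[8] = bebceaedadddad$bbb  (last char: 'b')
  sorted[9] = ceaedadddad$bbbbeb  (last char: 'b')
  sorted[10] = d$bbbbebceaedaddda  (last char: 'a')
  sorted[11] = dad$bbbbebceaedadd  (last char: 'd')
  sorted[12] = dadddad$bbbbebceae  (last char: 'e')
  sorted[13] = ddad$bbbbebceaedad  (last char: 'd')
  sorted[14] = dddad$bbbbebceaeda  (last char: 'a')
  sorted[15] = eaedadddad$bbbbebc  (last char: 'c')
  sorted[16] = ebceaedadddad$bbbb  (last char: 'b')
  sorted[17] = edadddad$bbbbebcea  (last char: 'a')
Last column: ddde$bbebbadedacba
Original string S is at sorted index 4

Answer: ddde$bbebbadedacba
4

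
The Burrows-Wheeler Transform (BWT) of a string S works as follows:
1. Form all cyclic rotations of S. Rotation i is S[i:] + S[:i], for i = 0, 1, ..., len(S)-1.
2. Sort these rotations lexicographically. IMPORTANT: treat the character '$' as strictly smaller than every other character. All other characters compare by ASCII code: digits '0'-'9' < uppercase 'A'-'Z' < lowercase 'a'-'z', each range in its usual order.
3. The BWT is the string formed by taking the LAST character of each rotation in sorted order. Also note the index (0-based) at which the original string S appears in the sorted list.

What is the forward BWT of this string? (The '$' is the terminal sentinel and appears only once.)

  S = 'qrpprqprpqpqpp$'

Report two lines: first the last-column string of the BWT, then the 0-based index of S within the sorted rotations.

All 15 rotations (rotation i = S[i:]+S[:i]):
  rot[0] = qrpprqprpqpqpp$
  rot[1] = rpprqprpqpqpp$q
  rot[2] = pprqprpqpqpp$qr
  rot[3] = prqprpqpqpp$qrp
  rot[4] = rqprpqpqpp$qrpp
  rot[5] = qprpqpqpp$qrppr
  rot[6] = prpqpqpp$qrpprq
  rot[7] = rpqpqpp$qrpprqp
  rot[8] = pqpqpp$qrpprqpr
  rot[9] = qpqpp$qrpprqprp
  rot[10] = pqpp$qrpprqprpq
  rot[11] = qpp$qrpprqprpqp
  rot[12] = pp$qrpprqprpqpq
  rot[13] = p$qrpprqprpqpqp
  rot[14] = $qrpprqprpqpqpp
Sorted (with $ < everything):
  sorted[0] = $qrpprqprpqpqpp  (last char: 'p')
  sorted[1] = p$qrpprqprpqpqp  (last char: 'p')
  sorted[2] = pp$qrpprqprpqpq  (last char: 'q')
  sorted[3] = pprqprpqpqpp$qr  (last char: 'r')
  sorted[4] = pqpp$qrpprqprpq  (last char: 'q')
  sorted[5] = pqpqpp$qrpprqpr  (last char: 'r')
  sorted[6] = prpqpqpp$qrpprq  (last char: 'q')
  sorted[7] = prqprpqpqpp$qrp  (last char: 'p')
  sorted[8] = qpp$qrpprqprpqp  (last char: 'p')
  sorted[9] = qpqpp$qrpprqprp  (last char: 'p')
  sorted[10] = qprpqpqpp$qrppr  (last char: 'r')
  sorted[11] = qrpprqprpqpqpp$  (last char: '$')
  sorted[12] = rpprqprpqpqpp$q  (last char: 'q')
  sorted[13] = rpqpqpp$qrpprqp  (last char: 'p')
  sorted[14] = rqprpqpqpp$qrpp  (last char: 'p')
Last column: ppqrqrqpppr$qpp
Original string S is at sorted index 11

Answer: ppqrqrqpppr$qpp
11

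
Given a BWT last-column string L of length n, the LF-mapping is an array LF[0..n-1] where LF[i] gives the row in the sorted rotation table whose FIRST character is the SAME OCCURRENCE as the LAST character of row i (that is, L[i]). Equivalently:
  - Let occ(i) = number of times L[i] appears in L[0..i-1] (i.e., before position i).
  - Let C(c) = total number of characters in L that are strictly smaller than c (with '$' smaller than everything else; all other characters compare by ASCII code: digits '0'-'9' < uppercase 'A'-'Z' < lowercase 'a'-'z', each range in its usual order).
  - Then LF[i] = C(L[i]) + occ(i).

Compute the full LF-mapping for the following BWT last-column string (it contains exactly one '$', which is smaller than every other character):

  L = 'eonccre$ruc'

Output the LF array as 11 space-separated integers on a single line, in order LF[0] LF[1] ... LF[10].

Answer: 4 7 6 1 2 8 5 0 9 10 3

Derivation:
Char counts: '$':1, 'c':3, 'e':2, 'n':1, 'o':1, 'r':2, 'u':1
C (first-col start): C('$')=0, C('c')=1, C('e')=4, C('n')=6, C('o')=7, C('r')=8, C('u')=10
L[0]='e': occ=0, LF[0]=C('e')+0=4+0=4
L[1]='o': occ=0, LF[1]=C('o')+0=7+0=7
L[2]='n': occ=0, LF[2]=C('n')+0=6+0=6
L[3]='c': occ=0, LF[3]=C('c')+0=1+0=1
L[4]='c': occ=1, LF[4]=C('c')+1=1+1=2
L[5]='r': occ=0, LF[5]=C('r')+0=8+0=8
L[6]='e': occ=1, LF[6]=C('e')+1=4+1=5
L[7]='$': occ=0, LF[7]=C('$')+0=0+0=0
L[8]='r': occ=1, LF[8]=C('r')+1=8+1=9
L[9]='u': occ=0, LF[9]=C('u')+0=10+0=10
L[10]='c': occ=2, LF[10]=C('c')+2=1+2=3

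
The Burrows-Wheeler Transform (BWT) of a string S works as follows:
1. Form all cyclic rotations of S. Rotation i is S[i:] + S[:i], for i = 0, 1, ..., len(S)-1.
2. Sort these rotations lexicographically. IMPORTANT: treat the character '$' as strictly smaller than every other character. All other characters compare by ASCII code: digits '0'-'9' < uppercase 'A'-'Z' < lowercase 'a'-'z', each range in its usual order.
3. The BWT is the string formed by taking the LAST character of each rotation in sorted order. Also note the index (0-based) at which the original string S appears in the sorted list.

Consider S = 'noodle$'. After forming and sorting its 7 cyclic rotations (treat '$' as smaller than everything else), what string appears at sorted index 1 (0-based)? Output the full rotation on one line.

All 7 rotations (rotation i = S[i:]+S[:i]):
  rot[0] = noodle$
  rot[1] = oodle$n
  rot[2] = odle$no
  rot[3] = dle$noo
  rot[4] = le$nood
  rot[5] = e$noodl
  rot[6] = $noodle
Sorted (with $ < everything):
  sorted[0] = $noodle
  sorted[1] = dle$noo
  sorted[2] = e$noodl
  sorted[3] = le$nood
  sorted[4] = noodle$
  sorted[5] = odle$no
  sorted[6] = oodle$n
sorted[1] = dle$noo

Answer: dle$noo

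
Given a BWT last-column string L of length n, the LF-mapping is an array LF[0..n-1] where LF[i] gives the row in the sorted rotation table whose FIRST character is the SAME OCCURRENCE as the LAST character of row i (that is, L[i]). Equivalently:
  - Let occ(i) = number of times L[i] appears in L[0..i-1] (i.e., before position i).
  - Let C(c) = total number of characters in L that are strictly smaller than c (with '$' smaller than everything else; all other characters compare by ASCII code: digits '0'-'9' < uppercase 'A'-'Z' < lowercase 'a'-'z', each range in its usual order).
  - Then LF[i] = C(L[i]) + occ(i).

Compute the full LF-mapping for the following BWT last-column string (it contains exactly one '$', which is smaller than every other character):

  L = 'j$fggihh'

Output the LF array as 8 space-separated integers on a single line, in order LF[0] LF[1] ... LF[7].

Answer: 7 0 1 2 3 6 4 5

Derivation:
Char counts: '$':1, 'f':1, 'g':2, 'h':2, 'i':1, 'j':1
C (first-col start): C('$')=0, C('f')=1, C('g')=2, C('h')=4, C('i')=6, C('j')=7
L[0]='j': occ=0, LF[0]=C('j')+0=7+0=7
L[1]='$': occ=0, LF[1]=C('$')+0=0+0=0
L[2]='f': occ=0, LF[2]=C('f')+0=1+0=1
L[3]='g': occ=0, LF[3]=C('g')+0=2+0=2
L[4]='g': occ=1, LF[4]=C('g')+1=2+1=3
L[5]='i': occ=0, LF[5]=C('i')+0=6+0=6
L[6]='h': occ=0, LF[6]=C('h')+0=4+0=4
L[7]='h': occ=1, LF[7]=C('h')+1=4+1=5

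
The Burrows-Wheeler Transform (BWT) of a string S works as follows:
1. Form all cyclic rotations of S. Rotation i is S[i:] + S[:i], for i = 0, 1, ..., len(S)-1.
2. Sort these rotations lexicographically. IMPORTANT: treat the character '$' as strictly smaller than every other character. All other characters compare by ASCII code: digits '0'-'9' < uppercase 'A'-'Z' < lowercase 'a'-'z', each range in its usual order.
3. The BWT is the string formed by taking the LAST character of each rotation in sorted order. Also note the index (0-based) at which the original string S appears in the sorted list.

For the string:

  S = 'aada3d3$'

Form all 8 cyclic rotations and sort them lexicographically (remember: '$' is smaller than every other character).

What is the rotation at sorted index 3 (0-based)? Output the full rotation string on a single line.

All 8 rotations (rotation i = S[i:]+S[:i]):
  rot[0] = aada3d3$
  rot[1] = ada3d3$a
  rot[2] = da3d3$aa
  rot[3] = a3d3$aad
  rot[4] = 3d3$aada
  rot[5] = d3$aada3
  rot[6] = 3$aada3d
  rot[7] = $aada3d3
Sorted (with $ < everything):
  sorted[0] = $aada3d3
  sorted[1] = 3$aada3d
  sorted[2] = 3d3$aada
  sorted[3] = a3d3$aad
  sorted[4] = aada3d3$
  sorted[5] = ada3d3$a
  sorted[6] = d3$aada3
  sorted[7] = da3d3$aa
sorted[3] = a3d3$aad

Answer: a3d3$aad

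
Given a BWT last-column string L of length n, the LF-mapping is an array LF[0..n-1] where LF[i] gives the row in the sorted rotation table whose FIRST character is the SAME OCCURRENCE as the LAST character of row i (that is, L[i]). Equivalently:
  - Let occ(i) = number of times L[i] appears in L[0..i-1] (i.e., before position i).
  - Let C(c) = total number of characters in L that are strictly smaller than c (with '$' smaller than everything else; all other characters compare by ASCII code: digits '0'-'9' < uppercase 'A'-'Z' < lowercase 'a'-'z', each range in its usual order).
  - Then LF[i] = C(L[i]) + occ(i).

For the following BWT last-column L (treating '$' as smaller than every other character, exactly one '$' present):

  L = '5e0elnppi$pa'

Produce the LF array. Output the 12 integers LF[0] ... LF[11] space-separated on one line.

Char counts: '$':1, '0':1, '5':1, 'a':1, 'e':2, 'i':1, 'l':1, 'n':1, 'p':3
C (first-col start): C('$')=0, C('0')=1, C('5')=2, C('a')=3, C('e')=4, C('i')=6, C('l')=7, C('n')=8, C('p')=9
L[0]='5': occ=0, LF[0]=C('5')+0=2+0=2
L[1]='e': occ=0, LF[1]=C('e')+0=4+0=4
L[2]='0': occ=0, LF[2]=C('0')+0=1+0=1
L[3]='e': occ=1, LF[3]=C('e')+1=4+1=5
L[4]='l': occ=0, LF[4]=C('l')+0=7+0=7
L[5]='n': occ=0, LF[5]=C('n')+0=8+0=8
L[6]='p': occ=0, LF[6]=C('p')+0=9+0=9
L[7]='p': occ=1, LF[7]=C('p')+1=9+1=10
L[8]='i': occ=0, LF[8]=C('i')+0=6+0=6
L[9]='$': occ=0, LF[9]=C('$')+0=0+0=0
L[10]='p': occ=2, LF[10]=C('p')+2=9+2=11
L[11]='a': occ=0, LF[11]=C('a')+0=3+0=3

Answer: 2 4 1 5 7 8 9 10 6 0 11 3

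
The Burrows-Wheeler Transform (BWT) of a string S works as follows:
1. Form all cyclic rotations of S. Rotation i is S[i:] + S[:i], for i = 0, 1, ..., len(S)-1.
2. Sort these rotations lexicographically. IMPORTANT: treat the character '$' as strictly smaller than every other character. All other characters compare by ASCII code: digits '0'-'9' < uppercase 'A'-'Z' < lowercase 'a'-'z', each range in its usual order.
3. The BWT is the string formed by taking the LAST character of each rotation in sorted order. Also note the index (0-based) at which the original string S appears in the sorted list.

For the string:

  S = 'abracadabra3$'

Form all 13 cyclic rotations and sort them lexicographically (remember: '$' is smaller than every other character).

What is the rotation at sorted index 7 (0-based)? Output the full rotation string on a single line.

All 13 rotations (rotation i = S[i:]+S[:i]):
  rot[0] = abracadabra3$
  rot[1] = bracadabra3$a
  rot[2] = racadabra3$ab
  rot[3] = acadabra3$abr
  rot[4] = cadabra3$abra
  rot[5] = adabra3$abrac
  rot[6] = dabra3$abraca
  rot[7] = abra3$abracad
  rot[8] = bra3$abracada
  rot[9] = ra3$abracadab
  rot[10] = a3$abracadabr
  rot[11] = 3$abracadabra
  rot[12] = $abracadabra3
Sorted (with $ < everything):
  sorted[0] = $abracadabra3
  sorted[1] = 3$abracadabra
  sorted[2] = a3$abracadabr
  sorted[3] = abra3$abracad
  sorted[4] = abracadabra3$
  sorted[5] = acadabra3$abr
  sorted[6] = adabra3$abrac
  sorted[7] = bra3$abracada
  sorted[8] = bracadabra3$a
  sorted[9] = cadabra3$abra
  sorted[10] = dabra3$abraca
  sorted[11] = ra3$abracadab
  sorted[12] = racadabra3$ab
sorted[7] = bra3$abracada

Answer: bra3$abracada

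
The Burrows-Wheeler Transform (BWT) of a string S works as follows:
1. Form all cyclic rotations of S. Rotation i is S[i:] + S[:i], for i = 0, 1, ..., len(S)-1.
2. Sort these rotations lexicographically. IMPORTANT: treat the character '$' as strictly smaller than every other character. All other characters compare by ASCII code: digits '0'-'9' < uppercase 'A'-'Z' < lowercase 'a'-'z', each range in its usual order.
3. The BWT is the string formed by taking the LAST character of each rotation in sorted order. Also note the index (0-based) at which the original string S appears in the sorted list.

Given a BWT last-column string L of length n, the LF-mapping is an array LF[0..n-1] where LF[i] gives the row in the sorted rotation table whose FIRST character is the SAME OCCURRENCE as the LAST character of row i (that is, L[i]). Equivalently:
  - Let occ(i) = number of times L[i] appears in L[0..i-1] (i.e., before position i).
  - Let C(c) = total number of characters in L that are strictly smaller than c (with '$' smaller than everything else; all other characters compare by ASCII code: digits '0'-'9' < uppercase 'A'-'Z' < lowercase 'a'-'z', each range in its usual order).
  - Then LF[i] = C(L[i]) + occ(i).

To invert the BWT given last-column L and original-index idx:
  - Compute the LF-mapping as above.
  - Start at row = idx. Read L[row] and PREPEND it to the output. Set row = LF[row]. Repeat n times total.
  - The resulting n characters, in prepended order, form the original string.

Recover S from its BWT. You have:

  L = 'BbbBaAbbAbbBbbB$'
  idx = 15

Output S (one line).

Answer: bbbBbbbAbABbaBB$

Derivation:
LF mapping: 3 8 9 4 7 1 10 11 2 12 13 5 14 15 6 0
Walk LF starting at row 15, prepending L[row]:
  step 1: row=15, L[15]='$', prepend. Next row=LF[15]=0
  step 2: row=0, L[0]='B', prepend. Next row=LF[0]=3
  step 3: row=3, L[3]='B', prepend. Next row=LF[3]=4
  step 4: row=4, L[4]='a', prepend. Next row=LF[4]=7
  step 5: row=7, L[7]='b', prepend. Next row=LF[7]=11
  step 6: row=11, L[11]='B', prepend. Next row=LF[11]=5
  step 7: row=5, L[5]='A', prepend. Next row=LF[5]=1
  step 8: row=1, L[1]='b', prepend. Next row=LF[1]=8
  step 9: row=8, L[8]='A', prepend. Next row=LF[8]=2
  step 10: row=2, L[2]='b', prepend. Next row=LF[2]=9
  step 11: row=9, L[9]='b', prepend. Next row=LF[9]=12
  step 12: row=12, L[12]='b', prepend. Next row=LF[12]=14
  step 13: row=14, L[14]='B', prepend. Next row=LF[14]=6
  step 14: row=6, L[6]='b', prepend. Next row=LF[6]=10
  step 15: row=10, L[10]='b', prepend. Next row=LF[10]=13
  step 16: row=13, L[13]='b', prepend. Next row=LF[13]=15
Reversed output: bbbBbbbAbABbaBB$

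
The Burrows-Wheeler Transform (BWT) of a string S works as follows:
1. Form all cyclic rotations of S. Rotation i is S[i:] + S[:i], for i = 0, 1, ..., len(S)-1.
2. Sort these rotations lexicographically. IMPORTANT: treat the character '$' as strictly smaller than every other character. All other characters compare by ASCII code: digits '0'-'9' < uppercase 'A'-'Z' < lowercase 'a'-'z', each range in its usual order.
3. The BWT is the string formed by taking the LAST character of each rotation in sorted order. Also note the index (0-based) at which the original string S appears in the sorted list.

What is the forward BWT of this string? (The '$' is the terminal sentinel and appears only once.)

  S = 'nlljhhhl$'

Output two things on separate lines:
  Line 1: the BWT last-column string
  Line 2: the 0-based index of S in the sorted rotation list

All 9 rotations (rotation i = S[i:]+S[:i]):
  rot[0] = nlljhhhl$
  rot[1] = lljhhhl$n
  rot[2] = ljhhhl$nl
  rot[3] = jhhhl$nll
  rot[4] = hhhl$nllj
  rot[5] = hhl$nlljh
  rot[6] = hl$nlljhh
  rot[7] = l$nlljhhh
  rot[8] = $nlljhhhl
Sorted (with $ < everything):
  sorted[0] = $nlljhhhl  (last char: 'l')
  sorted[1] = hhhl$nllj  (last char: 'j')
  sorted[2] = hhl$nlljh  (last char: 'h')
  sorted[3] = hl$nlljhh  (last char: 'h')
  sorted[4] = jhhhl$nll  (last char: 'l')
  sorted[5] = l$nlljhhh  (last char: 'h')
  sorted[6] = ljhhhl$nl  (last char: 'l')
  sorted[7] = lljhhhl$n  (last char: 'n')
  sorted[8] = nlljhhhl$  (last char: '$')
Last column: ljhhlhln$
Original string S is at sorted index 8

Answer: ljhhlhln$
8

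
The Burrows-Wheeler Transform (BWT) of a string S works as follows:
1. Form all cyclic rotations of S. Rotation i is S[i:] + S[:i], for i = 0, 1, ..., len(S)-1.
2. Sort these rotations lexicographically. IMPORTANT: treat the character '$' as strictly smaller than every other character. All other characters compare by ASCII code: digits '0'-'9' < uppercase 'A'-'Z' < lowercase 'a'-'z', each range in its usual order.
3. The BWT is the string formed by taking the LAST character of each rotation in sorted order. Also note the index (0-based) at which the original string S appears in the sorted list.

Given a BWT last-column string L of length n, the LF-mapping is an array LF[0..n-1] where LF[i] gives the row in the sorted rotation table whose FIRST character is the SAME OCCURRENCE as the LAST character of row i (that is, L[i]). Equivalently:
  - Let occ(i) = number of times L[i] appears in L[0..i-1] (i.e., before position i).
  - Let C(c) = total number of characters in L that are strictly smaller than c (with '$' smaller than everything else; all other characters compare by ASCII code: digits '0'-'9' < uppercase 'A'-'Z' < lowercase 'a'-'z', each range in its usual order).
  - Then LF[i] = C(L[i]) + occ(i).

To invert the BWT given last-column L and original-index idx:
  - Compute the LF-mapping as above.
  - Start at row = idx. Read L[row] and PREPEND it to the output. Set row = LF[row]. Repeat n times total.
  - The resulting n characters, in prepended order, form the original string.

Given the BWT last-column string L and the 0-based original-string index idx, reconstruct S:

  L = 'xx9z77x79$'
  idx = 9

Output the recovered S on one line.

LF mapping: 6 7 4 9 1 2 8 3 5 0
Walk LF starting at row 9, prepending L[row]:
  step 1: row=9, L[9]='$', prepend. Next row=LF[9]=0
  step 2: row=0, L[0]='x', prepend. Next row=LF[0]=6
  step 3: row=6, L[6]='x', prepend. Next row=LF[6]=8
  step 4: row=8, L[8]='9', prepend. Next row=LF[8]=5
  step 5: row=5, L[5]='7', prepend. Next row=LF[5]=2
  step 6: row=2, L[2]='9', prepend. Next row=LF[2]=4
  step 7: row=4, L[4]='7', prepend. Next row=LF[4]=1
  step 8: row=1, L[1]='x', prepend. Next row=LF[1]=7
  step 9: row=7, L[7]='7', prepend. Next row=LF[7]=3
  step 10: row=3, L[3]='z', prepend. Next row=LF[3]=9
Reversed output: z7x7979xx$

Answer: z7x7979xx$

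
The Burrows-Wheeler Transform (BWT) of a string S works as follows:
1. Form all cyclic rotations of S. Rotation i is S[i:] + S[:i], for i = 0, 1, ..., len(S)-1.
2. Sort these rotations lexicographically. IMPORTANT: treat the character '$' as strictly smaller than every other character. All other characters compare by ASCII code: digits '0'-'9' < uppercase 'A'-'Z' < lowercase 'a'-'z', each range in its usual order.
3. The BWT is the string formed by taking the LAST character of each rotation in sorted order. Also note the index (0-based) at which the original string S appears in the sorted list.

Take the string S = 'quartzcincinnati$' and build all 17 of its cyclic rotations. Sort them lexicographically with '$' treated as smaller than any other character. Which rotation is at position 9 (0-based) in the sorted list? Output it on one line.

Answer: ncinnati$quartzci

Derivation:
All 17 rotations (rotation i = S[i:]+S[:i]):
  rot[0] = quartzcincinnati$
  rot[1] = uartzcincinnati$q
  rot[2] = artzcincinnati$qu
  rot[3] = rtzcincinnati$qua
  rot[4] = tzcincinnati$quar
  rot[5] = zcincinnati$quart
  rot[6] = cincinnati$quartz
  rot[7] = incinnati$quartzc
  rot[8] = ncinnati$quartzci
  rot[9] = cinnati$quartzcin
  rot[10] = innati$quartzcinc
  rot[11] = nnati$quartzcinci
  rot[12] = nati$quartzcincin
  rot[13] = ati$quartzcincinn
  rot[14] = ti$quartzcincinna
  rot[15] = i$quartzcincinnat
  rot[16] = $quartzcincinnati
Sorted (with $ < everything):
  sorted[0] = $quartzcincinnati
  sorted[1] = artzcincinnati$qu
  sorted[2] = ati$quartzcincinn
  sorted[3] = cincinnati$quartz
  sorted[4] = cinnati$quartzcin
  sorted[5] = i$quartzcincinnat
  sorted[6] = incinnati$quartzc
  sorted[7] = innati$quartzcinc
  sorted[8] = nati$quartzcincin
  sorted[9] = ncinnati$quartzci
  sorted[10] = nnati$quartzcinci
  sorted[11] = quartzcincinnati$
  sorted[12] = rtzcincinnati$qua
  sorted[13] = ti$quartzcincinna
  sorted[14] = tzcincinnati$quar
  sorted[15] = uartzcincinnati$q
  sorted[16] = zcincinnati$quart
sorted[9] = ncinnati$quartzci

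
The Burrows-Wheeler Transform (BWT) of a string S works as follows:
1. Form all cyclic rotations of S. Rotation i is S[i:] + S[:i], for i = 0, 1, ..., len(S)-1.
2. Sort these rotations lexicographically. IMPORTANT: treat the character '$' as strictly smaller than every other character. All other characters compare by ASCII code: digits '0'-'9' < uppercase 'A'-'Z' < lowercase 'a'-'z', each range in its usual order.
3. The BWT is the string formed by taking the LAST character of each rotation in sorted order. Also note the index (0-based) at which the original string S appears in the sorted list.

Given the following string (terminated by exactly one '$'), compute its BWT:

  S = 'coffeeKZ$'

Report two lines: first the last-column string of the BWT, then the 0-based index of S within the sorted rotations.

All 9 rotations (rotation i = S[i:]+S[:i]):
  rot[0] = coffeeKZ$
  rot[1] = offeeKZ$c
  rot[2] = ffeeKZ$co
  rot[3] = feeKZ$cof
  rot[4] = eeKZ$coff
  rot[5] = eKZ$coffe
  rot[6] = KZ$coffee
  rot[7] = Z$coffeeK
  rot[8] = $coffeeKZ
Sorted (with $ < everything):
  sorted[0] = $coffeeKZ  (last char: 'Z')
  sorted[1] = KZ$coffee  (last char: 'e')
  sorted[2] = Z$coffeeK  (last char: 'K')
  sorted[3] = coffeeKZ$  (last char: '$')
  sorted[4] = eKZ$coffe  (last char: 'e')
  sorted[5] = eeKZ$coff  (last char: 'f')
  sorted[6] = feeKZ$cof  (last char: 'f')
  sorted[7] = ffeeKZ$co  (last char: 'o')
  sorted[8] = offeeKZ$c  (last char: 'c')
Last column: ZeK$effoc
Original string S is at sorted index 3

Answer: ZeK$effoc
3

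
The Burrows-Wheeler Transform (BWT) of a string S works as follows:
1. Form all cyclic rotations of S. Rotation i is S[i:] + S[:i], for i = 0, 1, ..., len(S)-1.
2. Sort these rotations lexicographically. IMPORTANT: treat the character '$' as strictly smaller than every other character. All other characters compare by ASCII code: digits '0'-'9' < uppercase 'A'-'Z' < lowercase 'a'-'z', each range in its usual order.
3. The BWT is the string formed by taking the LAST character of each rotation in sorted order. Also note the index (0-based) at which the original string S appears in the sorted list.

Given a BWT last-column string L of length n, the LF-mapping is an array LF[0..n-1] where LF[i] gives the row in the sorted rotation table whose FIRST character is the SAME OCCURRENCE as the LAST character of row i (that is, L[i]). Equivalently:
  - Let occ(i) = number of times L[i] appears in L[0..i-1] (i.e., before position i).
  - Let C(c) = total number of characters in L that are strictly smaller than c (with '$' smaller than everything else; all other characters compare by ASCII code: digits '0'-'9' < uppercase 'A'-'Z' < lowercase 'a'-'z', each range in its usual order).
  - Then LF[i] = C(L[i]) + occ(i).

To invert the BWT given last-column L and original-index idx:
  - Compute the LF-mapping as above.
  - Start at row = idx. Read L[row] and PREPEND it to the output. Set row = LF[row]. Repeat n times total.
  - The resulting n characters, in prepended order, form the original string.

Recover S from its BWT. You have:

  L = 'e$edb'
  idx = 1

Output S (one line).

LF mapping: 3 0 4 2 1
Walk LF starting at row 1, prepending L[row]:
  step 1: row=1, L[1]='$', prepend. Next row=LF[1]=0
  step 2: row=0, L[0]='e', prepend. Next row=LF[0]=3
  step 3: row=3, L[3]='d', prepend. Next row=LF[3]=2
  step 4: row=2, L[2]='e', prepend. Next row=LF[2]=4
  step 5: row=4, L[4]='b', prepend. Next row=LF[4]=1
Reversed output: bede$

Answer: bede$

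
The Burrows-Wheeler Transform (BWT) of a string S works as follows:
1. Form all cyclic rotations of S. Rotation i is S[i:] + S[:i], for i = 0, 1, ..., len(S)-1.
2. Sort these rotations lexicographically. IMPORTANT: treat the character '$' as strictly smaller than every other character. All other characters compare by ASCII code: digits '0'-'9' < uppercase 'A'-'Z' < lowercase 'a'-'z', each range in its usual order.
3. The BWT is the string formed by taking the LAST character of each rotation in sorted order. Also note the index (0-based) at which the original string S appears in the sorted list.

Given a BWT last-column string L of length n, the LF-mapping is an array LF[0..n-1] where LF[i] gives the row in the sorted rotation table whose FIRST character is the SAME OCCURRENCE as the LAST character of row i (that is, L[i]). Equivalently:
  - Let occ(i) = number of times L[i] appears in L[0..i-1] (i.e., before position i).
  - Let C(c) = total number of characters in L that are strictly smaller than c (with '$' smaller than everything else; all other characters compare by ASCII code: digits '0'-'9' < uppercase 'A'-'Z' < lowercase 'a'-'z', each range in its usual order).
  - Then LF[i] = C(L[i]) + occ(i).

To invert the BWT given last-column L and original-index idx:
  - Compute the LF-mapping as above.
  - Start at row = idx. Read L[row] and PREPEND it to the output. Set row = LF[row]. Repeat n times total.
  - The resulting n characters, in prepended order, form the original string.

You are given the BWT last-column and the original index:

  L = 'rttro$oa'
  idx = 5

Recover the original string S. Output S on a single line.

Answer: rotator$

Derivation:
LF mapping: 4 6 7 5 2 0 3 1
Walk LF starting at row 5, prepending L[row]:
  step 1: row=5, L[5]='$', prepend. Next row=LF[5]=0
  step 2: row=0, L[0]='r', prepend. Next row=LF[0]=4
  step 3: row=4, L[4]='o', prepend. Next row=LF[4]=2
  step 4: row=2, L[2]='t', prepend. Next row=LF[2]=7
  step 5: row=7, L[7]='a', prepend. Next row=LF[7]=1
  step 6: row=1, L[1]='t', prepend. Next row=LF[1]=6
  step 7: row=6, L[6]='o', prepend. Next row=LF[6]=3
  step 8: row=3, L[3]='r', prepend. Next row=LF[3]=5
Reversed output: rotator$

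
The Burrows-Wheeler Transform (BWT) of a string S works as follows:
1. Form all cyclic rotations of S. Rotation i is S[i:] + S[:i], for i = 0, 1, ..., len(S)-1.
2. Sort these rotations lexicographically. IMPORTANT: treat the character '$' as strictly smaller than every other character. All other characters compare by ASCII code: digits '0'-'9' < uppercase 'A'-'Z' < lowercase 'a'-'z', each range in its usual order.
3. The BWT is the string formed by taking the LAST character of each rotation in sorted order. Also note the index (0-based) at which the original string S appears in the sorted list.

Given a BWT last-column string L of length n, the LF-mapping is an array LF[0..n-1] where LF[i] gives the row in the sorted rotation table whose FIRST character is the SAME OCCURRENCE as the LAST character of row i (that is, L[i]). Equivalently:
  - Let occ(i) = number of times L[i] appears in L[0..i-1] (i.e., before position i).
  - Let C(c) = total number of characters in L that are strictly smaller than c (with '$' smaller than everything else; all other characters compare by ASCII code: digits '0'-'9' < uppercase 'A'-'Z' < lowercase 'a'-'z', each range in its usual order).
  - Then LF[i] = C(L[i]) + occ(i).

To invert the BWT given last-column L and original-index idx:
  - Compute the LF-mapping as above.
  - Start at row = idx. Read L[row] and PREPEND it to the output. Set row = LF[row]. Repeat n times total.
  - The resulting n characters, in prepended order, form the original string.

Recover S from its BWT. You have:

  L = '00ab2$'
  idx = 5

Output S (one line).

LF mapping: 1 2 4 5 3 0
Walk LF starting at row 5, prepending L[row]:
  step 1: row=5, L[5]='$', prepend. Next row=LF[5]=0
  step 2: row=0, L[0]='0', prepend. Next row=LF[0]=1
  step 3: row=1, L[1]='0', prepend. Next row=LF[1]=2
  step 4: row=2, L[2]='a', prepend. Next row=LF[2]=4
  step 5: row=4, L[4]='2', prepend. Next row=LF[4]=3
  step 6: row=3, L[3]='b', prepend. Next row=LF[3]=5
Reversed output: b2a00$

Answer: b2a00$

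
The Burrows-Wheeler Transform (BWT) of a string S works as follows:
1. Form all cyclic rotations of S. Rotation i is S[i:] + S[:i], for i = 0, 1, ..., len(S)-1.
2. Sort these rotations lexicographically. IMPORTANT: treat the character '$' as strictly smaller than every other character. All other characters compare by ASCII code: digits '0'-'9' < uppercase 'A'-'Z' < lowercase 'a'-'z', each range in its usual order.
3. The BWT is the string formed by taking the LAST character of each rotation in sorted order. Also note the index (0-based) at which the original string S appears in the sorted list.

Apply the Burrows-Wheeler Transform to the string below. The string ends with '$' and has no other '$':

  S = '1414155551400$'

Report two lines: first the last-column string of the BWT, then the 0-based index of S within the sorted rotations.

Answer: 0045$441115551
4

Derivation:
All 14 rotations (rotation i = S[i:]+S[:i]):
  rot[0] = 1414155551400$
  rot[1] = 414155551400$1
  rot[2] = 14155551400$14
  rot[3] = 4155551400$141
  rot[4] = 155551400$1414
  rot[5] = 55551400$14141
  rot[6] = 5551400$141415
  rot[7] = 551400$1414155
  rot[8] = 51400$14141555
  rot[9] = 1400$141415555
  rot[10] = 400$1414155551
  rot[11] = 00$14141555514
  rot[12] = 0$141415555140
  rot[13] = $1414155551400
Sorted (with $ < everything):
  sorted[0] = $1414155551400  (last char: '0')
  sorted[1] = 0$141415555140  (last char: '0')
  sorted[2] = 00$14141555514  (last char: '4')
  sorted[3] = 1400$141415555  (last char: '5')
  sorted[4] = 1414155551400$  (last char: '$')
  sorted[5] = 14155551400$14  (last char: '4')
  sorted[6] = 155551400$1414  (last char: '4')
  sorted[7] = 400$1414155551  (last char: '1')
  sorted[8] = 414155551400$1  (last char: '1')
  sorted[9] = 4155551400$141  (last char: '1')
  sorted[10] = 51400$14141555  (last char: '5')
  sorted[11] = 551400$1414155  (last char: '5')
  sorted[12] = 5551400$141415  (last char: '5')
  sorted[13] = 55551400$14141  (last char: '1')
Last column: 0045$441115551
Original string S is at sorted index 4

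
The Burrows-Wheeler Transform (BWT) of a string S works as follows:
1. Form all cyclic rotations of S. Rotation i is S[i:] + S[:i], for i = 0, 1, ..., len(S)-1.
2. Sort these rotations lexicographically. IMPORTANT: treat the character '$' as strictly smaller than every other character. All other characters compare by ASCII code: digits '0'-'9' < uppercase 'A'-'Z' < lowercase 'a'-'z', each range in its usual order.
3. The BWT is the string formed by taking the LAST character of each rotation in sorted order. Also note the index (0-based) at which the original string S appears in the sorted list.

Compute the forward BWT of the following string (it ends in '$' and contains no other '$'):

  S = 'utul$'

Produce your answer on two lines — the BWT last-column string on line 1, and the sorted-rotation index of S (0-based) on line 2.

All 5 rotations (rotation i = S[i:]+S[:i]):
  rot[0] = utul$
  rot[1] = tul$u
  rot[2] = ul$ut
  rot[3] = l$utu
  rot[4] = $utul
Sorted (with $ < everything):
  sorted[0] = $utul  (last char: 'l')
  sorted[1] = l$utu  (last char: 'u')
  sorted[2] = tul$u  (last char: 'u')
  sorted[3] = ul$ut  (last char: 't')
  sorted[4] = utul$  (last char: '$')
Last column: luut$
Original string S is at sorted index 4

Answer: luut$
4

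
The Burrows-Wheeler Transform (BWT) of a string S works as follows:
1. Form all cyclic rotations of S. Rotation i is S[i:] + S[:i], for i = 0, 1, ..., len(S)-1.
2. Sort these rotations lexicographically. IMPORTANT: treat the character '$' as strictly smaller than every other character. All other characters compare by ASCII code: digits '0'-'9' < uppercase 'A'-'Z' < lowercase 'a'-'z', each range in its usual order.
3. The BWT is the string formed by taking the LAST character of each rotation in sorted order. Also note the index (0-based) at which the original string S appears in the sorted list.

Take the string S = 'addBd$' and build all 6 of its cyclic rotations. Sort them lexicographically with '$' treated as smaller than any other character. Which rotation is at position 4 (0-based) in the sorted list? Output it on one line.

All 6 rotations (rotation i = S[i:]+S[:i]):
  rot[0] = addBd$
  rot[1] = ddBd$a
  rot[2] = dBd$ad
  rot[3] = Bd$add
  rot[4] = d$addB
  rot[5] = $addBd
Sorted (with $ < everything):
  sorted[0] = $addBd
  sorted[1] = Bd$add
  sorted[2] = addBd$
  sorted[3] = d$addB
  sorted[4] = dBd$ad
  sorted[5] = ddBd$a
sorted[4] = dBd$ad

Answer: dBd$ad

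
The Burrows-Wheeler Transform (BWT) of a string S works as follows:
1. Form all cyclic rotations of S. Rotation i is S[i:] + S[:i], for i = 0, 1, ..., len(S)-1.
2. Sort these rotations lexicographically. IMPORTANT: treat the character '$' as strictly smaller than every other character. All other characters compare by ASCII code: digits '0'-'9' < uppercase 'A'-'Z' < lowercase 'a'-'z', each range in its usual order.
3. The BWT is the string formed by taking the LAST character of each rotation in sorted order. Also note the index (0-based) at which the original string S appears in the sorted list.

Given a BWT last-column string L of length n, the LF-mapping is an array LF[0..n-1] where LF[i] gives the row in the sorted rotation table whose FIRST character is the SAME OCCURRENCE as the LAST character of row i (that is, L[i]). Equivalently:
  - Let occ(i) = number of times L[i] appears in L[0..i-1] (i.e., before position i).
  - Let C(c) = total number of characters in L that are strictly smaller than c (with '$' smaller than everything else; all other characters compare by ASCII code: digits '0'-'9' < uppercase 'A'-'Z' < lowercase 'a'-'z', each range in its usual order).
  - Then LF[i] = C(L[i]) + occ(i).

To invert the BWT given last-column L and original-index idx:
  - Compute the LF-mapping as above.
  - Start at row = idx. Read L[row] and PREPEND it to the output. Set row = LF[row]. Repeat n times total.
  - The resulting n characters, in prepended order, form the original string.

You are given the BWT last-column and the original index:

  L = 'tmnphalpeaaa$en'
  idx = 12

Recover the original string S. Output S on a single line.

LF mapping: 14 9 10 12 7 1 8 13 5 2 3 4 0 6 11
Walk LF starting at row 12, prepending L[row]:
  step 1: row=12, L[12]='$', prepend. Next row=LF[12]=0
  step 2: row=0, L[0]='t', prepend. Next row=LF[0]=14
  step 3: row=14, L[14]='n', prepend. Next row=LF[14]=11
  step 4: row=11, L[11]='a', prepend. Next row=LF[11]=4
  step 5: row=4, L[4]='h', prepend. Next row=LF[4]=7
  step 6: row=7, L[7]='p', prepend. Next row=LF[7]=13
  step 7: row=13, L[13]='e', prepend. Next row=LF[13]=6
  step 8: row=6, L[6]='l', prepend. Next row=LF[6]=8
  step 9: row=8, L[8]='e', prepend. Next row=LF[8]=5
  step 10: row=5, L[5]='a', prepend. Next row=LF[5]=1
  step 11: row=1, L[1]='m', prepend. Next row=LF[1]=9
  step 12: row=9, L[9]='a', prepend. Next row=LF[9]=2
  step 13: row=2, L[2]='n', prepend. Next row=LF[2]=10
  step 14: row=10, L[10]='a', prepend. Next row=LF[10]=3
  step 15: row=3, L[3]='p', prepend. Next row=LF[3]=12
Reversed output: panamaelephant$

Answer: panamaelephant$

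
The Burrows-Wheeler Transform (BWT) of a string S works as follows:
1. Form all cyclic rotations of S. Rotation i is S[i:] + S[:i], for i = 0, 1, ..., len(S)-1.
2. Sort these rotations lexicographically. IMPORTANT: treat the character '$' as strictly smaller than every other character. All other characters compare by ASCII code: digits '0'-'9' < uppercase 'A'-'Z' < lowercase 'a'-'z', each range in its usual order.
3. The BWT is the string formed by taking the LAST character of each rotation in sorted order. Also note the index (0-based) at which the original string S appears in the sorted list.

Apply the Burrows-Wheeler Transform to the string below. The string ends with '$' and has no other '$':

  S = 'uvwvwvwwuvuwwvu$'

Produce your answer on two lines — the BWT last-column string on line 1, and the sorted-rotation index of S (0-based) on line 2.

All 16 rotations (rotation i = S[i:]+S[:i]):
  rot[0] = uvwvwvwwuvuwwvu$
  rot[1] = vwvwvwwuvuwwvu$u
  rot[2] = wvwvwwuvuwwvu$uv
  rot[3] = vwvwwuvuwwvu$uvw
  rot[4] = wvwwuvuwwvu$uvwv
  rot[5] = vwwuvuwwvu$uvwvw
  rot[6] = wwuvuwwvu$uvwvwv
  rot[7] = wuvuwwvu$uvwvwvw
  rot[8] = uvuwwvu$uvwvwvww
  rot[9] = vuwwvu$uvwvwvwwu
  rot[10] = uwwvu$uvwvwvwwuv
  rot[11] = wwvu$uvwvwvwwuvu
  rot[12] = wvu$uvwvwvwwuvuw
  rot[13] = vu$uvwvwvwwuvuww
  rot[14] = u$uvwvwvwwuvuwwv
  rot[15] = $uvwvwvwwuvuwwvu
Sorted (with $ < everything):
  sorted[0] = $uvwvwvwwuvuwwvu  (last char: 'u')
  sorted[1] = u$uvwvwvwwuvuwwv  (last char: 'v')
  sorted[2] = uvuwwvu$uvwvwvww  (last char: 'w')
  sorted[3] = uvwvwvwwuvuwwvu$  (last char: '$')
  sorted[4] = uwwvu$uvwvwvwwuv  (last char: 'v')
  sorted[5] = vu$uvwvwvwwuvuww  (last char: 'w')
  sorted[6] = vuwwvu$uvwvwvwwu  (last char: 'u')
  sorted[7] = vwvwvwwuvuwwvu$u  (last char: 'u')
  sorted[8] = vwvwwuvuwwvu$uvw  (last char: 'w')
  sorted[9] = vwwuvuwwvu$uvwvw  (last char: 'w')
  sorted[10] = wuvuwwvu$uvwvwvw  (last char: 'w')
  sorted[11] = wvu$uvwvwvwwuvuw  (last char: 'w')
  sorted[12] = wvwvwwuvuwwvu$uv  (last char: 'v')
  sorted[13] = wvwwuvuwwvu$uvwv  (last char: 'v')
  sorted[14] = wwuvuwwvu$uvwvwv  (last char: 'v')
  sorted[15] = wwvu$uvwvwvwwuvu  (last char: 'u')
Last column: uvw$vwuuwwwwvvvu
Original string S is at sorted index 3

Answer: uvw$vwuuwwwwvvvu
3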